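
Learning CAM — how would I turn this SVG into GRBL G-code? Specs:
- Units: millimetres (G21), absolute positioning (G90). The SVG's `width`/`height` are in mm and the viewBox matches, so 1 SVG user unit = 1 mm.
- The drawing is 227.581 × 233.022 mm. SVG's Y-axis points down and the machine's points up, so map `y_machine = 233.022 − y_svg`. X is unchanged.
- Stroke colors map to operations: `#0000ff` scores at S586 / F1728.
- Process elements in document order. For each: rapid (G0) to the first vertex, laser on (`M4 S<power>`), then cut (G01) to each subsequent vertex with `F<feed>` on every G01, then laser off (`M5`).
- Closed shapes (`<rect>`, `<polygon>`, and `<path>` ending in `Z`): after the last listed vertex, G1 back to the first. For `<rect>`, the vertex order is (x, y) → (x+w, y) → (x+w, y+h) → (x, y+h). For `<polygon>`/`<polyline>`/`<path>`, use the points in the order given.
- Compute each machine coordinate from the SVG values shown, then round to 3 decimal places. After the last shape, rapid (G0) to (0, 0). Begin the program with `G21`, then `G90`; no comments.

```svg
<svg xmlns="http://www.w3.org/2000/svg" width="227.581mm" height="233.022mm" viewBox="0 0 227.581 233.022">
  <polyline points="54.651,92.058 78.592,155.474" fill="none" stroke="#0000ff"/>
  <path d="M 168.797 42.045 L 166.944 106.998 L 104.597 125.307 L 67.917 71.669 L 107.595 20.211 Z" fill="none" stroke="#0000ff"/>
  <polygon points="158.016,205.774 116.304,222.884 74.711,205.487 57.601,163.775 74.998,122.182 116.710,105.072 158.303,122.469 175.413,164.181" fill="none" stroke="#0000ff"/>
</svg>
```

viewBox `0 0 227.581 233.022` with mm width/height → 1 unit = 1 mm. Flip: y_m = 233.022 − y_svg.

**Shape 1** — `<polyline>` line segment, stroke `#0000ff` → score (S586, F1728). Machine vertices: (54.651,140.964) → (78.592,77.548). Open path.

**Shape 2** — `<path>` regular polygon, stroke `#0000ff` → score (S586, F1728). Machine vertices: (168.797,190.977) → (166.944,126.024) → (104.597,107.715) → (67.917,161.353) → (107.595,212.811) → (168.797,190.977). Closed: final G1 returns to the first vertex.

**Shape 3** — `<polygon>` regular polygon, stroke `#0000ff` → score (S586, F1728). Machine vertices: (158.016,27.248) → (116.304,10.138) → (74.711,27.535) → (57.601,69.247) → (74.998,110.840) → (116.710,127.950) → (158.303,110.553) → (175.413,68.841) → (158.016,27.248). Closed: final G1 returns to the first vertex.

G21
G90
G0 X54.651 Y140.964
M4 S586
G01 X78.592 Y77.548 F1728
M5
G0 X168.797 Y190.977
M4 S586
G01 X166.944 Y126.024 F1728
G01 X104.597 Y107.715 F1728
G01 X67.917 Y161.353 F1728
G01 X107.595 Y212.811 F1728
G01 X168.797 Y190.977 F1728
M5
G0 X158.016 Y27.248
M4 S586
G01 X116.304 Y10.138 F1728
G01 X74.711 Y27.535 F1728
G01 X57.601 Y69.247 F1728
G01 X74.998 Y110.840 F1728
G01 X116.710 Y127.950 F1728
G01 X158.303 Y110.553 F1728
G01 X175.413 Y68.841 F1728
G01 X158.016 Y27.248 F1728
M5
G0 X0.000 Y0.000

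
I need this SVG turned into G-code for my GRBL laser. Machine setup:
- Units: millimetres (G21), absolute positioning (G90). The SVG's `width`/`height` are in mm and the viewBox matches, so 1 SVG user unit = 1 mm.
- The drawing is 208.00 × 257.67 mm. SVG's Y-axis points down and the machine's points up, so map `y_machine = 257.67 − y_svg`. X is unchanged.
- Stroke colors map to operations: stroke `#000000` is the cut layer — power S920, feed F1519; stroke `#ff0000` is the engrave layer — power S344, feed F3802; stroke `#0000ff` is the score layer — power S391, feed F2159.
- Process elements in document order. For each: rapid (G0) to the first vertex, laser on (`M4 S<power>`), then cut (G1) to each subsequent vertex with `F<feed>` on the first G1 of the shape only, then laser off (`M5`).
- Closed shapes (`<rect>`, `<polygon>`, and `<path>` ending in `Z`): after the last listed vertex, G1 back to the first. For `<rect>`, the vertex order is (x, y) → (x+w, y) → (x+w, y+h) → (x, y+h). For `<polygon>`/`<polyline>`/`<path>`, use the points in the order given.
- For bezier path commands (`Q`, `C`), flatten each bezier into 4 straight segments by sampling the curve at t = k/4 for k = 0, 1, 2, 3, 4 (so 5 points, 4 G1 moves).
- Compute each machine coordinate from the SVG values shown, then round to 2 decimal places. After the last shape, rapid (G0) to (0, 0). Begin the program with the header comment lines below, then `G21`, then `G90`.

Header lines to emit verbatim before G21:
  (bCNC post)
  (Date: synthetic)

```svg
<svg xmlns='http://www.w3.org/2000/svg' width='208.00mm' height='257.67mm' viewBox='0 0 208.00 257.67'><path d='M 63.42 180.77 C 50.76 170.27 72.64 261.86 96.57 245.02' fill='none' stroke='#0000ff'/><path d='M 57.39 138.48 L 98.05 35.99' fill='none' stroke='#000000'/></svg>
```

viewBox `0 0 208.00 257.67` with mm width/height → 1 unit = 1 mm. Flip: y_m = 257.67 − y_svg.

**Shape 1** — `<path>` cubic bezier, stroke `#0000ff` → score (S391, F2159). Control points (SVG): P0=(63.42,180.77), P1=(50.76,170.27), P2=(72.64,261.86), P3=(96.57,245.02); sampled at t=k/4. Machine vertices: (63.42,76.90) → (59.89,68.92) → (66.27,42.40) → (79.51,17.06) → (96.57,12.65). Open path.

**Shape 2** — `<path>` line segment, stroke `#000000` → cut (S920, F1519). Machine vertices: (57.39,119.19) → (98.05,221.68). Open path.

(bCNC post)
(Date: synthetic)
G21
G90
G0 X63.42 Y76.90
M4 S391
G1 X59.89 Y68.92 F2159
G1 X66.27 Y42.40
G1 X79.51 Y17.06
G1 X96.57 Y12.65
M5
G0 X57.39 Y119.19
M4 S920
G1 X98.05 Y221.68 F1519
M5
G0 X0.00 Y0.00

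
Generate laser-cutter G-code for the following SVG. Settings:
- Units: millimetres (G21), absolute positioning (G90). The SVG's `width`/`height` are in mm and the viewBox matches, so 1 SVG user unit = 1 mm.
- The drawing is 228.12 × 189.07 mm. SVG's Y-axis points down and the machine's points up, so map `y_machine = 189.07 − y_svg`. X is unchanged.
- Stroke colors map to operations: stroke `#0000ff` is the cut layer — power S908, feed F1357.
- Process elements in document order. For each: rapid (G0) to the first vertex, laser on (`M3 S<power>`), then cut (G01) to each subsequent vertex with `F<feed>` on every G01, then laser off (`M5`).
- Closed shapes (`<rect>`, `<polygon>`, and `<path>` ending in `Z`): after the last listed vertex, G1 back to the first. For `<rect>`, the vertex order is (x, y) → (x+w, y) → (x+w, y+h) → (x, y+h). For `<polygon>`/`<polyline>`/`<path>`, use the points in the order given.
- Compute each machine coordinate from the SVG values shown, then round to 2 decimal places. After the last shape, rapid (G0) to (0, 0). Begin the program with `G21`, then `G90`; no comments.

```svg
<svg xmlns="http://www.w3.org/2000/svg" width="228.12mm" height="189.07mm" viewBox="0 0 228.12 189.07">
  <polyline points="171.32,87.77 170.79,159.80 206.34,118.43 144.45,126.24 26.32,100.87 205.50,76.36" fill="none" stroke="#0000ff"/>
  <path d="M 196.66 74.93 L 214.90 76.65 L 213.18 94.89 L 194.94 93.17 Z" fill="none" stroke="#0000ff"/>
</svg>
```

viewBox `0 0 228.12 189.07` with mm width/height → 1 unit = 1 mm. Flip: y_m = 189.07 − y_svg.

**Shape 1** — `<polyline>` open polyline, stroke `#0000ff` → cut (S908, F1357). Machine vertices: (171.32,101.30) → (170.79,29.27) → (206.34,70.64) → (144.45,62.83) → (26.32,88.20) → (205.50,112.71). Open path.

**Shape 2** — `<path>` regular polygon, stroke `#0000ff` → cut (S908, F1357). Machine vertices: (196.66,114.14) → (214.90,112.42) → (213.18,94.18) → (194.94,95.90) → (196.66,114.14). Closed: final G1 returns to the first vertex.

G21
G90
G0 X171.32 Y101.30
M3 S908
G01 X170.79 Y29.27 F1357
G01 X206.34 Y70.64 F1357
G01 X144.45 Y62.83 F1357
G01 X26.32 Y88.20 F1357
G01 X205.50 Y112.71 F1357
M5
G0 X196.66 Y114.14
M3 S908
G01 X214.90 Y112.42 F1357
G01 X213.18 Y94.18 F1357
G01 X194.94 Y95.90 F1357
G01 X196.66 Y114.14 F1357
M5
G0 X0.00 Y0.00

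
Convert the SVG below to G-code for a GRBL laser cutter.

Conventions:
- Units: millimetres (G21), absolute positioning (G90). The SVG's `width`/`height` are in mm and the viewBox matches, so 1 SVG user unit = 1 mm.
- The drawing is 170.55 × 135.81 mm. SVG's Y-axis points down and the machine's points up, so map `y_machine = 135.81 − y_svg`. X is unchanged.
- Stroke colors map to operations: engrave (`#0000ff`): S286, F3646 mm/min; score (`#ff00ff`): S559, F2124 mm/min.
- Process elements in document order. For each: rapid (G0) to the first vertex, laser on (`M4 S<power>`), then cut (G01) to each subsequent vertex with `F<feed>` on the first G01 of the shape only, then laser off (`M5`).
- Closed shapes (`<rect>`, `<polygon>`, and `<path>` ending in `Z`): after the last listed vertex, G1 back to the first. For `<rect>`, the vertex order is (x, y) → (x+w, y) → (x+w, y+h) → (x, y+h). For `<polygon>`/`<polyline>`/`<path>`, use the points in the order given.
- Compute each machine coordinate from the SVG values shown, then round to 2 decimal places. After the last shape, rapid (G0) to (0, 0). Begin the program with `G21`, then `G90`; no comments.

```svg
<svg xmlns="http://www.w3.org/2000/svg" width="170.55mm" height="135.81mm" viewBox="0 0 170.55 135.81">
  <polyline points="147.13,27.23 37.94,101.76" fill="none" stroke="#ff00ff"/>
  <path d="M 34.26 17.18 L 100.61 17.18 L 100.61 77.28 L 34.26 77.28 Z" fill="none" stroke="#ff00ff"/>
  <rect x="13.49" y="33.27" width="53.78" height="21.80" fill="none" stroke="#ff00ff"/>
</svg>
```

G21
G90
G0 X147.13 Y108.58
M4 S559
G01 X37.94 Y34.05 F2124
M5
G0 X34.26 Y118.63
M4 S559
G01 X100.61 Y118.63 F2124
G01 X100.61 Y58.53
G01 X34.26 Y58.53
G01 X34.26 Y118.63
M5
G0 X13.49 Y102.54
M4 S559
G01 X67.27 Y102.54 F2124
G01 X67.27 Y80.74
G01 X13.49 Y80.74
G01 X13.49 Y102.54
M5
G0 X0.00 Y0.00

viewBox `0 0 170.55 135.81` with mm width/height → 1 unit = 1 mm. Flip: y_m = 135.81 − y_svg.

**Shape 1** — `<polyline>` line segment, stroke `#ff00ff` → score (S559, F2124). Machine vertices: (147.13,108.58) → (37.94,34.05). Open path.

**Shape 2** — `<path>` rectangle, stroke `#ff00ff` → score (S559, F2124). Machine vertices: (34.26,118.63) → (100.61,118.63) → (100.61,58.53) → (34.26,58.53) → (34.26,118.63). Closed: final G1 returns to the first vertex.

**Shape 3** — `<rect>` rectangle, stroke `#ff00ff` → score (S559, F2124). Machine vertices: (13.49,102.54) → (67.27,102.54) → (67.27,80.74) → (13.49,80.74) → (13.49,102.54). Closed: final G1 returns to the first vertex.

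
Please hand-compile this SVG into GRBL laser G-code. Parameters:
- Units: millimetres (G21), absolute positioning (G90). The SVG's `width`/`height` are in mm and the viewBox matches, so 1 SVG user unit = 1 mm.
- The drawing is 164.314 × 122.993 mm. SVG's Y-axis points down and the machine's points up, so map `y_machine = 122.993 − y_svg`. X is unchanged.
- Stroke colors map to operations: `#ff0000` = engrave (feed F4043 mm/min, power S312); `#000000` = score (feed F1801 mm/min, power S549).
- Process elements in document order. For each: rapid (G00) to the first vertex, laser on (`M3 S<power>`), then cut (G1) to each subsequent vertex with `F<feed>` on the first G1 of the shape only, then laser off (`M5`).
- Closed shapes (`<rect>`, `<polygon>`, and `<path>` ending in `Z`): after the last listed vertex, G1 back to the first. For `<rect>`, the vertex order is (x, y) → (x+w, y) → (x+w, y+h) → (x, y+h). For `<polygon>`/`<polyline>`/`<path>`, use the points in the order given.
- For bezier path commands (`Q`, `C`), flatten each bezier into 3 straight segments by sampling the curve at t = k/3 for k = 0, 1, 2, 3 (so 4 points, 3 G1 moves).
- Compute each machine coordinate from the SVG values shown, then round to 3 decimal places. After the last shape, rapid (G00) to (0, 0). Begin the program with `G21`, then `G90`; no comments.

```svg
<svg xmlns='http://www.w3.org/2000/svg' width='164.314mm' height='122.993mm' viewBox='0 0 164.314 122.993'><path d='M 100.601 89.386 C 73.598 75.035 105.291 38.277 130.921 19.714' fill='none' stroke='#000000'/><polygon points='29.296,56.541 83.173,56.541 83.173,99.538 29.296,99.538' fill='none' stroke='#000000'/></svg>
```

G21
G90
G00 X100.601 Y33.607
M3 S549
G1 X90.765 Y53.923 F1801
G1 X105.668 Y80.155
G1 X130.921 Y103.279
M5
G00 X29.296 Y66.452
M3 S549
G1 X83.173 Y66.452 F1801
G1 X83.173 Y23.455
G1 X29.296 Y23.455
G1 X29.296 Y66.452
M5
G00 X0.000 Y0.000

Since the viewBox matches the mm dimensions, user units are millimetres directly. The only transform is the Y-flip y_m = 122.993 − y_svg.

Shape 1 is a cubic bezier drawn with `<path>`. Its stroke #000000 means score at S549, F1801. After flipping Y the toolpath is (100.601,33.607) → (90.765,53.923) → (105.668,80.155) → (130.921,103.279).

Shape 2 is a rectangle drawn with `<polygon>`. Its stroke #000000 means score at S549, F1801. After flipping Y the toolpath is (29.296,66.452) → (83.173,66.452) → (83.173,23.455) → (29.296,23.455) → (29.296,66.452), returning to the start.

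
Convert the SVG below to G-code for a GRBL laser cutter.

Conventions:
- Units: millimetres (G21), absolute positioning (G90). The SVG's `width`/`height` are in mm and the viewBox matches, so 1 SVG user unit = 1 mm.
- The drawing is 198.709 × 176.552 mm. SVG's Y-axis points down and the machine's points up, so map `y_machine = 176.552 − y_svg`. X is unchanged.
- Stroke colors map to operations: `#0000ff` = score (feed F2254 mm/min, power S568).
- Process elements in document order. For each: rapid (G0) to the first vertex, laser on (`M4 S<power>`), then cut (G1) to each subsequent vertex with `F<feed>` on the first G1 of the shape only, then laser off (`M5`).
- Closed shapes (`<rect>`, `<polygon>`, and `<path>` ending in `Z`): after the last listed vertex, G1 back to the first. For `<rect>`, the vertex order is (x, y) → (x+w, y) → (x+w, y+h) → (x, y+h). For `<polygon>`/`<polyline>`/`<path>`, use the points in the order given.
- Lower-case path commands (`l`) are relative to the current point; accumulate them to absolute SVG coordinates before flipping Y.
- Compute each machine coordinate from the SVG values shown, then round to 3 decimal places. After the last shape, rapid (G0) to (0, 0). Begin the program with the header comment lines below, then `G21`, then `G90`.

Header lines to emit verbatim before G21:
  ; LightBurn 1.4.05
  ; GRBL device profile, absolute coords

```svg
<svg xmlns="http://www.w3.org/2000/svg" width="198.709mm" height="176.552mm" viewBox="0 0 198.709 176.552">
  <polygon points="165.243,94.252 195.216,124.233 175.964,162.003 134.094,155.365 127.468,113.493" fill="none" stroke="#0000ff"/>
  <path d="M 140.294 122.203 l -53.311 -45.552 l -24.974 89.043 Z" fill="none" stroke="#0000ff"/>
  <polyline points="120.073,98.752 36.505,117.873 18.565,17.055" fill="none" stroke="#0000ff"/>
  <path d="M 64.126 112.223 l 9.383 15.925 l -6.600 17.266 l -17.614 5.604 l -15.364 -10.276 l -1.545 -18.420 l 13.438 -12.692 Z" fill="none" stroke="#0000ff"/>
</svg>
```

; LightBurn 1.4.05
; GRBL device profile, absolute coords
G21
G90
G0 X165.243 Y82.300
M4 S568
G1 X195.216 Y52.319 F2254
G1 X175.964 Y14.549
G1 X134.094 Y21.187
G1 X127.468 Y63.059
G1 X165.243 Y82.300
M5
G0 X140.294 Y54.349
M4 S568
G1 X86.983 Y99.901 F2254
G1 X62.009 Y10.858
G1 X140.294 Y54.349
M5
G0 X120.073 Y77.800
M4 S568
G1 X36.505 Y58.679 F2254
G1 X18.565 Y159.497
M5
G0 X64.126 Y64.329
M4 S568
G1 X73.509 Y48.404 F2254
G1 X66.909 Y31.138
G1 X49.295 Y25.534
G1 X33.931 Y35.810
G1 X32.386 Y54.230
G1 X45.824 Y66.922
G1 X64.126 Y64.329
M5
G0 X0.000 Y0.000

viewBox `0 0 198.709 176.552` with mm width/height → 1 unit = 1 mm. Flip: y_m = 176.552 − y_svg.

**Shape 1** — `<polygon>` regular polygon, stroke `#0000ff` → score (S568, F2254). Machine vertices: (165.243,82.300) → (195.216,52.319) → (175.964,14.549) → (134.094,21.187) → (127.468,63.059) → (165.243,82.300). Closed: final G1 returns to the first vertex.

**Shape 2** — `<path>` closed polygon, stroke `#0000ff` → score (S568, F2254). Machine vertices: (140.294,54.349) → (86.983,99.901) → (62.009,10.858) → (140.294,54.349). Closed: final G1 returns to the first vertex.

**Shape 3** — `<polyline>` open polyline, stroke `#0000ff` → score (S568, F2254). Machine vertices: (120.073,77.800) → (36.505,58.679) → (18.565,159.497). Open path.

**Shape 4** — `<path>` regular polygon, stroke `#0000ff` → score (S568, F2254). Machine vertices: (64.126,64.329) → (73.509,48.404) → (66.909,31.138) → (49.295,25.534) → (33.931,35.810) → (32.386,54.230) → (45.824,66.922) → (64.126,64.329). Closed: final G1 returns to the first vertex.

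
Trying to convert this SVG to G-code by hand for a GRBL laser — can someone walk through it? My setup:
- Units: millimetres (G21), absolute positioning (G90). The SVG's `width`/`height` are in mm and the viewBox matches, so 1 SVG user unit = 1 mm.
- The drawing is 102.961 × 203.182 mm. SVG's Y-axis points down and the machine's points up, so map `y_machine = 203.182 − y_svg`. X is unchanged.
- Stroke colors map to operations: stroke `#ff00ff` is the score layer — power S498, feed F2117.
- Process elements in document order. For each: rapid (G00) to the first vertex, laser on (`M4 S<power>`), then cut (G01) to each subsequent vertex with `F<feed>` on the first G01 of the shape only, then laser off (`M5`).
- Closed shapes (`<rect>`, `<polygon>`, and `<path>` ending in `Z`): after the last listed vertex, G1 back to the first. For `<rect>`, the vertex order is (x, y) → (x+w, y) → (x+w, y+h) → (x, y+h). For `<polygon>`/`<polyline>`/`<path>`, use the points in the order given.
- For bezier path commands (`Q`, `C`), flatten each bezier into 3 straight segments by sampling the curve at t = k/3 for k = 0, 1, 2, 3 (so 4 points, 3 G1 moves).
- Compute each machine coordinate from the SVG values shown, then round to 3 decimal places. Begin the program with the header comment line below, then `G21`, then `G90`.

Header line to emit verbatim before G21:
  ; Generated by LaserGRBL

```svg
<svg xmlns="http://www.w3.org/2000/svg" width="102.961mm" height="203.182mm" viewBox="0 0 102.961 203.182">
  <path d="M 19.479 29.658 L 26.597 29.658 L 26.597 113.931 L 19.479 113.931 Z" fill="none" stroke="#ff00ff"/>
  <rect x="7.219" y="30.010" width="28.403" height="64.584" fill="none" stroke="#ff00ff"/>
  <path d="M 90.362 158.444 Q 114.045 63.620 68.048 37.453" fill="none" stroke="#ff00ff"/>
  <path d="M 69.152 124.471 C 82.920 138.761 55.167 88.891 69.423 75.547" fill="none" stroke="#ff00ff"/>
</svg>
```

Since the viewBox matches the mm dimensions, user units are millimetres directly. The only transform is the Y-flip y_m = 203.182 − y_svg.

Shape 1 is a rectangle drawn with `<path>`. Its stroke #ff00ff means score at S498, F2117. After flipping Y the toolpath is (19.479,173.524) → (26.597,173.524) → (26.597,89.251) → (19.479,89.251) → (19.479,173.524), returning to the start.

Shape 2 is a rectangle drawn with `<rect>`. Its stroke #ff00ff means score at S498, F2117. After flipping Y the toolpath is (7.219,173.172) → (35.622,173.172) → (35.622,108.588) → (7.219,108.588) → (7.219,173.172), returning to the start.

Shape 3 is a quadratic bezier drawn with `<path>`. Its stroke #ff00ff means score at S498, F2117. After flipping Y the toolpath is (90.362,44.738) → (98.408,100.325) → (90.970,140.656) → (68.048,165.729).

Shape 4 is a cubic bezier drawn with `<path>`. Its stroke #ff00ff means score at S498, F2117. After flipping Y the toolpath is (69.152,78.711) → (72.173,82.079) → (66.076,105.845) → (69.423,127.635).

; Generated by LaserGRBL
G21
G90
G00 X19.479 Y173.524
M4 S498
G01 X26.597 Y173.524 F2117
G01 X26.597 Y89.251
G01 X19.479 Y89.251
G01 X19.479 Y173.524
M5
G00 X7.219 Y173.172
M4 S498
G01 X35.622 Y173.172 F2117
G01 X35.622 Y108.588
G01 X7.219 Y108.588
G01 X7.219 Y173.172
M5
G00 X90.362 Y44.738
M4 S498
G01 X98.408 Y100.325 F2117
G01 X90.970 Y140.656
G01 X68.048 Y165.729
M5
G00 X69.152 Y78.711
M4 S498
G01 X72.173 Y82.079 F2117
G01 X66.076 Y105.845
G01 X69.423 Y127.635
M5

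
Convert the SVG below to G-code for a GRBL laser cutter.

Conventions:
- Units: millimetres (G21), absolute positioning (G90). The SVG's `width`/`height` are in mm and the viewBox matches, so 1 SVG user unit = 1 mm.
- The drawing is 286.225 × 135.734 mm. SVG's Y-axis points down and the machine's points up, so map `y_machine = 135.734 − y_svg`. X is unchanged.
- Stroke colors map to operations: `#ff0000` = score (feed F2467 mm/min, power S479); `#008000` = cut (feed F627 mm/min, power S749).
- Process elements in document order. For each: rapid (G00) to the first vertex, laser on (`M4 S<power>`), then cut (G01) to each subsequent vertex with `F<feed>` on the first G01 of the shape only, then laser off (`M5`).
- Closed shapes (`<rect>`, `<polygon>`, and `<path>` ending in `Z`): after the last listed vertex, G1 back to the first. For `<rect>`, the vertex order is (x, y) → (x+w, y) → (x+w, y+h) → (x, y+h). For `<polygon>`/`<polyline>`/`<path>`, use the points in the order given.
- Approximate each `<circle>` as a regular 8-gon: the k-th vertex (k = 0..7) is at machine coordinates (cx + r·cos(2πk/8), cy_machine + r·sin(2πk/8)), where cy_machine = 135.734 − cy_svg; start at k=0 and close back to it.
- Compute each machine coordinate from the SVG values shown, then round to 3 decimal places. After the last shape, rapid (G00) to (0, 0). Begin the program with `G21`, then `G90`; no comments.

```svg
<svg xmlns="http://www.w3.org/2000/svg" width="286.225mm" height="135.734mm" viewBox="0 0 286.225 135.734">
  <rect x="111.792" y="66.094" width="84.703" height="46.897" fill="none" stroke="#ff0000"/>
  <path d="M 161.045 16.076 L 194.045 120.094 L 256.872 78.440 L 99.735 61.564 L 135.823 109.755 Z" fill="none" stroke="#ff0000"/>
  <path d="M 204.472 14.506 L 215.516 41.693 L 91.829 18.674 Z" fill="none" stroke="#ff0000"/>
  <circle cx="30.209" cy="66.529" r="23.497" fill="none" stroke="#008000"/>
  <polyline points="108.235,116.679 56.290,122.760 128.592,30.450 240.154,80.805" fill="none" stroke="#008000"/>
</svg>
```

G21
G90
G00 X111.792 Y69.640
M4 S479
G01 X196.495 Y69.640 F2467
G01 X196.495 Y22.743
G01 X111.792 Y22.743
G01 X111.792 Y69.640
M5
G00 X161.045 Y119.658
M4 S479
G01 X194.045 Y15.640 F2467
G01 X256.872 Y57.294
G01 X99.735 Y74.170
G01 X135.823 Y25.979
G01 X161.045 Y119.658
M5
G00 X204.472 Y121.228
M4 S479
G01 X215.516 Y94.041 F2467
G01 X91.829 Y117.060
G01 X204.472 Y121.228
M5
G00 X53.706 Y69.205
M4 S749
G01 X46.824 Y85.820 F627
G01 X30.209 Y92.702
G01 X13.594 Y85.820
G01 X6.712 Y69.205
G01 X13.594 Y52.590
G01 X30.209 Y45.708
G01 X46.824 Y52.590
G01 X53.706 Y69.205
M5
G00 X108.235 Y19.055
M4 S749
G01 X56.290 Y12.974 F627
G01 X128.592 Y105.284
G01 X240.154 Y54.929
M5
G00 X0.000 Y0.000

1 u = 1 mm; y_m = 135.734 − y.

[1] `<rect>` rectangle, #ff0000→score S479 F2467: (111.792,69.640) → (196.495,69.640) → (196.495,22.743) → (111.792,22.743) → (111.792,69.640) (closed)

[2] `<path>` closed polygon, #ff0000→score S479 F2467: (161.045,119.658) → (194.045,15.640) → (256.872,57.294) → (99.735,74.170) → (135.823,25.979) → (161.045,119.658) (closed)

[3] `<path>` closed polygon, #ff0000→score S479 F2467: (204.472,121.228) → (215.516,94.041) → (91.829,117.060) → (204.472,121.228) (closed)

[4] `<circle>` circle, #008000→cut S749 F627: (53.706,69.205) → (46.824,85.820) → (30.209,92.702) → (13.594,85.820) → (6.712,69.205) → (13.594,52.590) → (30.209,45.708) → (46.824,52.590) → (53.706,69.205) (closed)

[5] `<polyline>` open polyline, #008000→cut S749 F627: (108.235,19.055) → (56.290,12.974) → (128.592,105.284) → (240.154,54.929)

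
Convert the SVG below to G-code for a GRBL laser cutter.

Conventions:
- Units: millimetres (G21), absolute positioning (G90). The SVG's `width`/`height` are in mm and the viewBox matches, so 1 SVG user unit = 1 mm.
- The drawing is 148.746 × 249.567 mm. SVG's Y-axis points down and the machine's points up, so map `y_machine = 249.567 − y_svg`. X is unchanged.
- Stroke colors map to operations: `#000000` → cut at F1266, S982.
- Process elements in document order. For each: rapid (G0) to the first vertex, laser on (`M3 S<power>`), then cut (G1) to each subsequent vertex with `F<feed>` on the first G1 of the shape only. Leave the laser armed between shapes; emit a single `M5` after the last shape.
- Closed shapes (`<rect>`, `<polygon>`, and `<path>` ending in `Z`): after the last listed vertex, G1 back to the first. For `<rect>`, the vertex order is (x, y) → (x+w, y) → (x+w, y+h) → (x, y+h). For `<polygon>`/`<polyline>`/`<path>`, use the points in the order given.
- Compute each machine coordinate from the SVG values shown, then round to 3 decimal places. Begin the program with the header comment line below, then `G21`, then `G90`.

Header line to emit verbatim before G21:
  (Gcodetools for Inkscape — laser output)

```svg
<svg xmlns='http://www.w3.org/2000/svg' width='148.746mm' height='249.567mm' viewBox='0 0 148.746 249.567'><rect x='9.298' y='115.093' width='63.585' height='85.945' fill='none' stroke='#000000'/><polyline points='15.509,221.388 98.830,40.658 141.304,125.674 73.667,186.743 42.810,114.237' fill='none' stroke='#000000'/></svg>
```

Since the viewBox matches the mm dimensions, user units are millimetres directly. The only transform is the Y-flip y_m = 249.567 − y_svg.

Shape 1 is a rectangle drawn with `<rect>`. Its stroke #000000 means cut at S982, F1266. After flipping Y the toolpath is (9.298,134.474) → (72.883,134.474) → (72.883,48.529) → (9.298,48.529) → (9.298,134.474), returning to the start.

Shape 2 is a open polyline drawn with `<polyline>`. Its stroke #000000 means cut at S982, F1266. After flipping Y the toolpath is (15.509,28.179) → (98.830,208.909) → (141.304,123.893) → (73.667,62.824) → (42.810,135.330).

(Gcodetools for Inkscape — laser output)
G21
G90
G0 X9.298 Y134.474
M3 S982
G1 X72.883 Y134.474 F1266
G1 X72.883 Y48.529
G1 X9.298 Y48.529
G1 X9.298 Y134.474
G0 X15.509 Y28.179
M3 S982
G1 X98.830 Y208.909 F1266
G1 X141.304 Y123.893
G1 X73.667 Y62.824
G1 X42.810 Y135.330
M5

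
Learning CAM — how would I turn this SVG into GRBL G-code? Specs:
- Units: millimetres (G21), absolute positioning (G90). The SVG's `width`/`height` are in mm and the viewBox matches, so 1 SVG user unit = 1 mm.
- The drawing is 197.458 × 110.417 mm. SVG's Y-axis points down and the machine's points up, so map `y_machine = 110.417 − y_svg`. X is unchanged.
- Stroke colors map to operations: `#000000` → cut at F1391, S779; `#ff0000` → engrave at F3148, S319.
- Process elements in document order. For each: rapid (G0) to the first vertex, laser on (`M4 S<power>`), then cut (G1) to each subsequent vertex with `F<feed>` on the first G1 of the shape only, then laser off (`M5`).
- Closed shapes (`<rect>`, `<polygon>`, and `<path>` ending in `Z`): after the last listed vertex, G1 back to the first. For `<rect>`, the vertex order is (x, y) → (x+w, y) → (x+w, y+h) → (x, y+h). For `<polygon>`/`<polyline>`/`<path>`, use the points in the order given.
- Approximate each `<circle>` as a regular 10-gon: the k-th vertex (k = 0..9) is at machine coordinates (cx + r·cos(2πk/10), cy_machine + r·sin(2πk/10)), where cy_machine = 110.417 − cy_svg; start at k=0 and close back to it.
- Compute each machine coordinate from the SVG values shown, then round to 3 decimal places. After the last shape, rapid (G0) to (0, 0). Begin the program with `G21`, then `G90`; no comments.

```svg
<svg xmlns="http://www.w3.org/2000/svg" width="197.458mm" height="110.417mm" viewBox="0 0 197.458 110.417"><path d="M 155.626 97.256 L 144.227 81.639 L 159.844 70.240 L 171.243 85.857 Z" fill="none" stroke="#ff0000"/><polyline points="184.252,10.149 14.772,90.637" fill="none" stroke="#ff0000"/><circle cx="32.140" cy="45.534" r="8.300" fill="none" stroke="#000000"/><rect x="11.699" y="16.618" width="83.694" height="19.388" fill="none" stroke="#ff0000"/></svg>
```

Since the viewBox matches the mm dimensions, user units are millimetres directly. The only transform is the Y-flip y_m = 110.417 − y_svg.

Shape 1 is a regular polygon drawn with `<path>`. Its stroke #ff0000 means engrave at S319, F3148. After flipping Y the toolpath is (155.626,13.161) → (144.227,28.778) → (159.844,40.177) → (171.243,24.560) → (155.626,13.161), returning to the start.

Shape 2 is a line segment drawn with `<polyline>`. Its stroke #ff0000 means engrave at S319, F3148. After flipping Y the toolpath is (184.252,100.268) → (14.772,19.780).

Shape 3 is a circle drawn with `<circle>`. Its stroke #000000 means cut at S779, F1391. After flipping Y the toolpath is (40.440,64.883) → (38.855,69.762) → (34.705,72.777) → (29.575,72.777) → (25.425,69.762) → (23.840,64.883) → (25.425,60.004) → (29.575,56.989) → (34.705,56.989) → (38.855,60.004) → (40.440,64.883), returning to the start.

Shape 4 is a rectangle drawn with `<rect>`. Its stroke #ff0000 means engrave at S319, F3148. After flipping Y the toolpath is (11.699,93.799) → (95.393,93.799) → (95.393,74.411) → (11.699,74.411) → (11.699,93.799), returning to the start.

G21
G90
G0 X155.626 Y13.161
M4 S319
G1 X144.227 Y28.778 F3148
G1 X159.844 Y40.177
G1 X171.243 Y24.560
G1 X155.626 Y13.161
M5
G0 X184.252 Y100.268
M4 S319
G1 X14.772 Y19.780 F3148
M5
G0 X40.440 Y64.883
M4 S779
G1 X38.855 Y69.762 F1391
G1 X34.705 Y72.777
G1 X29.575 Y72.777
G1 X25.425 Y69.762
G1 X23.840 Y64.883
G1 X25.425 Y60.004
G1 X29.575 Y56.989
G1 X34.705 Y56.989
G1 X38.855 Y60.004
G1 X40.440 Y64.883
M5
G0 X11.699 Y93.799
M4 S319
G1 X95.393 Y93.799 F3148
G1 X95.393 Y74.411
G1 X11.699 Y74.411
G1 X11.699 Y93.799
M5
G0 X0.000 Y0.000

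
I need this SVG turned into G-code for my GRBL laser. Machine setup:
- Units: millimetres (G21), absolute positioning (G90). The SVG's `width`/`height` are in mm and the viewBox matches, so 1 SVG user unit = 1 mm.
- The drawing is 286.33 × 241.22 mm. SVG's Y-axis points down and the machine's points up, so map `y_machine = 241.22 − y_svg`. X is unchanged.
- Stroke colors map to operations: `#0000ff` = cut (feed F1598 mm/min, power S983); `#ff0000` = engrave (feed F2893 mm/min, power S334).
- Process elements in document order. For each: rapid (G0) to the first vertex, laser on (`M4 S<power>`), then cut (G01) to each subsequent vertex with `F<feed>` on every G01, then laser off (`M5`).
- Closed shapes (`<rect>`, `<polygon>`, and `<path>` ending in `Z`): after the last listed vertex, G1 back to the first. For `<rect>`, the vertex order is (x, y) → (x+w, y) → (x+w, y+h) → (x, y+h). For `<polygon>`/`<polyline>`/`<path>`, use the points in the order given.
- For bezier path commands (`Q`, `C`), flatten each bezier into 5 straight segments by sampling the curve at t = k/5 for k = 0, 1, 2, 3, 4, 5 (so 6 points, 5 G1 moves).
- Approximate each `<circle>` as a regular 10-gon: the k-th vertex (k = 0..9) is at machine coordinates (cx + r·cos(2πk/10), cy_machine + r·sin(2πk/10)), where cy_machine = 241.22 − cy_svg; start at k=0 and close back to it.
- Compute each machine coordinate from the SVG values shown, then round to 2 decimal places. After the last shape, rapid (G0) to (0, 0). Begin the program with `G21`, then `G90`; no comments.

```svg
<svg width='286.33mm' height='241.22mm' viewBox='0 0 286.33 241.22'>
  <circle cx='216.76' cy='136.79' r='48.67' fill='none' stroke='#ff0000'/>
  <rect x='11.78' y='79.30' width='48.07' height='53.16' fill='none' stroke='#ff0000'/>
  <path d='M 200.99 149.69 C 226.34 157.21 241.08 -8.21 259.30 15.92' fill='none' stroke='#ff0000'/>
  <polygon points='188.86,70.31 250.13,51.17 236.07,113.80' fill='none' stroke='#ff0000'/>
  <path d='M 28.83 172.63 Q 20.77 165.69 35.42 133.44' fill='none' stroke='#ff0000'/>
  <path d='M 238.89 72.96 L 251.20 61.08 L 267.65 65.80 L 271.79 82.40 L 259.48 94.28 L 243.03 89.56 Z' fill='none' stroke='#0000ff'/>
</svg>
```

G21
G90
G0 X265.43 Y104.43
M4 S334
G01 X256.13 Y133.04 F2893
G01 X231.80 Y150.72 F2893
G01 X201.72 Y150.72 F2893
G01 X177.39 Y133.04 F2893
G01 X168.09 Y104.43 F2893
G01 X177.39 Y75.82 F2893
G01 X201.72 Y58.14 F2893
G01 X231.80 Y58.14 F2893
G01 X256.13 Y75.82 F2893
G01 X265.43 Y104.43 F2893
M5
G0 X11.78 Y161.92
M4 S334
G01 X59.85 Y161.92 F2893
G01 X59.85 Y108.76 F2893
G01 X11.78 Y108.76 F2893
G01 X11.78 Y161.92 F2893
M5
G0 X200.99 Y91.53
M4 S334
G01 X215.04 Y104.87 F2893
G01 X227.22 Y142.32 F2893
G01 X238.20 Y186.47 F2893
G01 X248.67 Y219.93 F2893
G01 X259.30 Y225.30 F2893
M5
G0 X188.86 Y170.91
M4 S334
G01 X250.13 Y190.05 F2893
G01 X236.07 Y127.42 F2893
G01 X188.86 Y170.91 F2893
M5
G0 X28.83 Y68.59
M4 S334
G01 X26.51 Y72.38 F2893
G01 X26.02 Y78.19 F2893
G01 X27.33 Y86.03 F2893
G01 X30.47 Y95.89 F2893
G01 X35.42 Y107.78 F2893
M5
G0 X238.89 Y168.26
M4 S983
G01 X251.20 Y180.14 F1598
G01 X267.65 Y175.42 F1598
G01 X271.79 Y158.82 F1598
G01 X259.48 Y146.94 F1598
G01 X243.03 Y151.66 F1598
G01 X238.89 Y168.26 F1598
M5
G0 X0.00 Y0.00

1 u = 1 mm; y_m = 241.22 − y.

[1] `<circle>` circle, #ff0000→engrave S334 F2893: (265.43,104.43) → (256.13,133.04) → (231.80,150.72) → (201.72,150.72) → (177.39,133.04) → (168.09,104.43) → (177.39,75.82) → (201.72,58.14) → (231.80,58.14) → (256.13,75.82) → (265.43,104.43) (closed)

[2] `<rect>` rectangle, #ff0000→engrave S334 F2893: (11.78,161.92) → (59.85,161.92) → (59.85,108.76) → (11.78,108.76) → (11.78,161.92) (closed)

[3] `<path>` cubic bezier, #ff0000→engrave S334 F2893: (200.99,91.53) → (215.04,104.87) → (227.22,142.32) → (238.20,186.47) → (248.67,219.93) → (259.30,225.30)

[4] `<polygon>` regular polygon, #ff0000→engrave S334 F2893: (188.86,170.91) → (250.13,190.05) → (236.07,127.42) → (188.86,170.91) (closed)

[5] `<path>` quadratic bezier, #ff0000→engrave S334 F2893: (28.83,68.59) → (26.51,72.38) → (26.02,78.19) → (27.33,86.03) → (30.47,95.89) → (35.42,107.78)

[6] `<path>` regular polygon, #0000ff→cut S983 F1598: (238.89,168.26) → (251.20,180.14) → (267.65,175.42) → (271.79,158.82) → (259.48,146.94) → (243.03,151.66) → (238.89,168.26) (closed)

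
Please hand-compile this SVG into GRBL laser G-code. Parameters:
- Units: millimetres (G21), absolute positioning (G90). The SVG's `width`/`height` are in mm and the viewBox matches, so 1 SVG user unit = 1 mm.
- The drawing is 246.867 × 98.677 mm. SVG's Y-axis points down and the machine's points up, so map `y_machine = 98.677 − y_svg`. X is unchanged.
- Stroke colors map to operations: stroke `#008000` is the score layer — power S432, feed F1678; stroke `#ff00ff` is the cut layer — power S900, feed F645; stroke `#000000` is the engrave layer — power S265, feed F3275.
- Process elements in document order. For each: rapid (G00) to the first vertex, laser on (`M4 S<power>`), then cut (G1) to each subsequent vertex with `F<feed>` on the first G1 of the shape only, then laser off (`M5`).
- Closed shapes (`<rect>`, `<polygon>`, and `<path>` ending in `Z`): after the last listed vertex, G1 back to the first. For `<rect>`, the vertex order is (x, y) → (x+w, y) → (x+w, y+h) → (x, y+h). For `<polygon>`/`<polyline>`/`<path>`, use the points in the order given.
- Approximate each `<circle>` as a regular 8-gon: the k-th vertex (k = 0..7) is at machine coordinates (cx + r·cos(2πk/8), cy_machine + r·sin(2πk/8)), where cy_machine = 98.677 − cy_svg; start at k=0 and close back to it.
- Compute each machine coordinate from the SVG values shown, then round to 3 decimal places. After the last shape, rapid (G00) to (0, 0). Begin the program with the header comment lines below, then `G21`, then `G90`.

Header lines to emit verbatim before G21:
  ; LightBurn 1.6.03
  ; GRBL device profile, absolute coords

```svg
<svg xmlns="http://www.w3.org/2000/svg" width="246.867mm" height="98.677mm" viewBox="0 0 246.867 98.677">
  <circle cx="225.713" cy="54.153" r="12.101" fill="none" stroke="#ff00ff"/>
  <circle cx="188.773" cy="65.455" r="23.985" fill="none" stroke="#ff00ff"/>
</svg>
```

Since the viewBox matches the mm dimensions, user units are millimetres directly. The only transform is the Y-flip y_m = 98.677 − y_svg.

Shape 1 is a circle drawn with `<circle>`. Its stroke #ff00ff means cut at S900, F645. After flipping Y the toolpath is (237.814,44.524) → (234.270,53.081) → (225.713,56.625) → (217.156,53.081) → (213.612,44.524) → (217.156,35.967) → (225.713,32.423) → (234.270,35.967) → (237.814,44.524), returning to the start.

Shape 2 is a circle drawn with `<circle>`. Its stroke #ff00ff means cut at S900, F645. After flipping Y the toolpath is (212.758,33.222) → (205.733,50.182) → (188.773,57.207) → (171.813,50.182) → (164.788,33.222) → (171.813,16.262) → (188.773,9.237) → (205.733,16.262) → (212.758,33.222), returning to the start.

; LightBurn 1.6.03
; GRBL device profile, absolute coords
G21
G90
G00 X237.814 Y44.524
M4 S900
G1 X234.270 Y53.081 F645
G1 X225.713 Y56.625
G1 X217.156 Y53.081
G1 X213.612 Y44.524
G1 X217.156 Y35.967
G1 X225.713 Y32.423
G1 X234.270 Y35.967
G1 X237.814 Y44.524
M5
G00 X212.758 Y33.222
M4 S900
G1 X205.733 Y50.182 F645
G1 X188.773 Y57.207
G1 X171.813 Y50.182
G1 X164.788 Y33.222
G1 X171.813 Y16.262
G1 X188.773 Y9.237
G1 X205.733 Y16.262
G1 X212.758 Y33.222
M5
G00 X0.000 Y0.000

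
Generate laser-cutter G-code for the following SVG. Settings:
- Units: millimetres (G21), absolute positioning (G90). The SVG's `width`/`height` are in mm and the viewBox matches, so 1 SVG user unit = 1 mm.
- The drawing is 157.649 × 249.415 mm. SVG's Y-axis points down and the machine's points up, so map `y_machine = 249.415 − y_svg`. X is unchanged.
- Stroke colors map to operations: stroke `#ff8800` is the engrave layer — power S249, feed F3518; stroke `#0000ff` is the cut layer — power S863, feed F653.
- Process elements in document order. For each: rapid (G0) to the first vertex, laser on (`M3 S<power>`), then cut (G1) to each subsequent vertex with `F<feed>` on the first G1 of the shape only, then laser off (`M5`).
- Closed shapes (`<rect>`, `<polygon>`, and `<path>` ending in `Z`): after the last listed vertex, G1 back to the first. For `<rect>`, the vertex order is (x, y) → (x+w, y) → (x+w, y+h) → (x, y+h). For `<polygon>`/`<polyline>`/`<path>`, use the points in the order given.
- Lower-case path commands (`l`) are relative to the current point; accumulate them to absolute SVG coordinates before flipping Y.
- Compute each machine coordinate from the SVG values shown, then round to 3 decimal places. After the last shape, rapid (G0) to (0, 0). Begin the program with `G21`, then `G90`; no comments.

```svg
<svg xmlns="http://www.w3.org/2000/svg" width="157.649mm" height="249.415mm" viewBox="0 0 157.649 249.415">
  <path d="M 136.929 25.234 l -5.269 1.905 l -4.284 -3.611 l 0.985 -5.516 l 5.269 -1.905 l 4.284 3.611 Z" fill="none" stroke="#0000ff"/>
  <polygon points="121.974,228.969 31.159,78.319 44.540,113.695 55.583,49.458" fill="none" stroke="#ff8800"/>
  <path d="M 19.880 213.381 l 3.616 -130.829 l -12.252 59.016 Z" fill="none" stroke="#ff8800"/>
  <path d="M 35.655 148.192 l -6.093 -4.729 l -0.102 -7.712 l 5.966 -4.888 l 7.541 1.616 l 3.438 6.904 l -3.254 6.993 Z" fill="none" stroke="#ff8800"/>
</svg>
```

G21
G90
G0 X136.929 Y224.181
M3 S863
G1 X131.660 Y222.276 F653
G1 X127.376 Y225.887
G1 X128.361 Y231.403
G1 X133.630 Y233.308
G1 X137.914 Y229.697
G1 X136.929 Y224.181
M5
G0 X121.974 Y20.446
M3 S249
G1 X31.159 Y171.096 F3518
G1 X44.540 Y135.720
G1 X55.583 Y199.957
G1 X121.974 Y20.446
M5
G0 X19.880 Y36.034
M3 S249
G1 X23.496 Y166.863 F3518
G1 X11.244 Y107.847
G1 X19.880 Y36.034
M5
G0 X35.655 Y101.223
M3 S249
G1 X29.562 Y105.952 F3518
G1 X29.460 Y113.664
G1 X35.426 Y118.552
G1 X42.967 Y116.936
G1 X46.405 Y110.032
G1 X43.151 Y103.039
G1 X35.655 Y101.223
M5
G0 X0.000 Y0.000

Since the viewBox matches the mm dimensions, user units are millimetres directly. The only transform is the Y-flip y_m = 249.415 − y_svg.

Shape 1 is a regular polygon drawn with `<path>`. Its stroke #0000ff means cut at S863, F653. After flipping Y the toolpath is (136.929,224.181) → (131.660,222.276) → (127.376,225.887) → (128.361,231.403) → (133.630,233.308) → (137.914,229.697) → (136.929,224.181), returning to the start.

Shape 2 is a closed polygon drawn with `<polygon>`. Its stroke #ff8800 means engrave at S249, F3518. After flipping Y the toolpath is (121.974,20.446) → (31.159,171.096) → (44.540,135.720) → (55.583,199.957) → (121.974,20.446), returning to the start.

Shape 3 is a closed polygon drawn with `<path>`. Its stroke #ff8800 means engrave at S249, F3518. After flipping Y the toolpath is (19.880,36.034) → (23.496,166.863) → (11.244,107.847) → (19.880,36.034), returning to the start.

Shape 4 is a regular polygon drawn with `<path>`. Its stroke #ff8800 means engrave at S249, F3518. After flipping Y the toolpath is (35.655,101.223) → (29.562,105.952) → (29.460,113.664) → (35.426,118.552) → (42.967,116.936) → (46.405,110.032) → (43.151,103.039) → (35.655,101.223), returning to the start.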